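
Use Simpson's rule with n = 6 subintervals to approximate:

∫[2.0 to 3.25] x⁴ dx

f(x) = x⁴
a = 2.0, b = 3.25, n = 6
h = (b - a)/n = 0.208333

Simpson's rule: (h/3)[f(x₀) + 4f(x₁) + 2f(x₂) + ... + f(xₙ)]

x_0 = 2.0000, f(x_0) = 16.000000, coefficient = 1
x_1 = 2.2083, f(x_1) = 23.782555, coefficient = 4
x_2 = 2.4167, f(x_2) = 34.108845, coefficient = 2
x_3 = 2.6250, f(x_3) = 47.480713, coefficient = 4
x_4 = 2.8333, f(x_4) = 64.445216, coefficient = 2
x_5 = 3.0417, f(x_5) = 85.594621, coefficient = 4
x_6 = 3.2500, f(x_6) = 111.566406, coefficient = 1

I ≈ (0.208333/3) × 952.106084 = 66.118478
Exact value: 66.118164
Error: 0.000314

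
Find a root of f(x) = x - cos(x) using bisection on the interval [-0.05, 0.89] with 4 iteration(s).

f(x) = x - cos(x)
Initial interval: [-0.05, 0.89]

Iteration 1:
  c_1 = (-0.050000 + 0.890000)/2 = 0.420000
  f(c_1) = f(0.420000) = -0.493089
  f(a) × f(c) ≥ 0, new interval: [0.420000, 0.890000]
Iteration 2:
  c_2 = (0.420000 + 0.890000)/2 = 0.655000
  f(c_2) = f(0.655000) = -0.138048
  f(a) × f(c) ≥ 0, new interval: [0.655000, 0.890000]
Iteration 3:
  c_3 = (0.655000 + 0.890000)/2 = 0.772500
  f(c_3) = f(0.772500) = 0.056332
  f(a) × f(c) < 0, new interval: [0.655000, 0.772500]
Iteration 4:
  c_4 = (0.655000 + 0.772500)/2 = 0.713750
  f(c_4) = f(0.713750) = -0.042162
  f(a) × f(c) ≥ 0, new interval: [0.713750, 0.772500]

After 4 iteration(s), the approximation is c_4 = 0.713750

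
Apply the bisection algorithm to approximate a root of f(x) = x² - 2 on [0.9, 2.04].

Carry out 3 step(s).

f(x) = x² - 2
Initial interval: [0.9, 2.04]

Iteration 1:
  c_1 = (0.900000 + 2.040000)/2 = 1.470000
  f(c_1) = f(1.470000) = 0.160900
  f(a) × f(c) < 0, new interval: [0.900000, 1.470000]
Iteration 2:
  c_2 = (0.900000 + 1.470000)/2 = 1.185000
  f(c_2) = f(1.185000) = -0.595775
  f(a) × f(c) ≥ 0, new interval: [1.185000, 1.470000]
Iteration 3:
  c_3 = (1.185000 + 1.470000)/2 = 1.327500
  f(c_3) = f(1.327500) = -0.237744
  f(a) × f(c) ≥ 0, new interval: [1.327500, 1.470000]

After 3 iteration(s), the approximation is c_3 = 1.327500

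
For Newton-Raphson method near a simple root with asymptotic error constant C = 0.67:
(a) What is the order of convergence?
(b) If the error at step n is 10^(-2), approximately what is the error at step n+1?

(a) Newton-Raphson has quadratic (order 2) convergence near simple roots.
    This means |e_{n+1}| ≈ C|e_n|².

(b) With |e_n| = 10^(-2) and C = 0.67:
    |e_{n+1}| ≈ 0.67 × (10^(-2))² = 0.67 × 10^(-4)

(a) 2 (quadratic); (b) |e_{n+1}| ≈ 6.700e-05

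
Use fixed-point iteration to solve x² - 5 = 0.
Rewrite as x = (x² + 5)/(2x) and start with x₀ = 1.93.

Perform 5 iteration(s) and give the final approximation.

Equation: x² - 5 = 0
Fixed-point form: x = (x² + 5)/(2x)
x₀ = 1.93

x_1 = g(1.930000) = 2.260337
x_2 = g(2.260337) = 2.236198
x_3 = g(2.236198) = 2.236068
x_4 = g(2.236068) = 2.236068
x_5 = g(2.236068) = 2.236068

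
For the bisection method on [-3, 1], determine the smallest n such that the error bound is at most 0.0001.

We need (b-a)/2^n ≤ 0.0001
(1 - (-3))/2^n ≤ 0.0001
4/2^n ≤ 0.0001
2^n ≥ 40000
n ≥ log₂(40000) = 15.29
n ≥ 16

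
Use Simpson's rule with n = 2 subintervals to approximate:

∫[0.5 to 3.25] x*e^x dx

f(x) = x*e^x
a = 0.5, b = 3.25, n = 2
h = (b - a)/n = 1.375000

Simpson's rule: (h/3)[f(x₀) + 4f(x₁) + 2f(x₂) + ... + f(xₙ)]

x_0 = 0.5000, f(x_0) = 0.824361, coefficient = 1
x_1 = 1.8750, f(x_1) = 12.226536, coefficient = 4
x_2 = 3.2500, f(x_2) = 83.818605, coefficient = 1

I ≈ (1.375000/3) × 133.549109 = 61.210008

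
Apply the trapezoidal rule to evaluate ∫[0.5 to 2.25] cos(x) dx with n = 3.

f(x) = cos(x)
a = 0.5, b = 2.25, n = 3
h = (b - a)/n = 0.583333

Trapezoidal rule: (h/2)[f(x₀) + 2f(x₁) + 2f(x₂) + ... + f(xₙ)]

x_0 = 0.5000, f(x_0) = 0.877583, coefficient = 1
x_1 = 1.0833, f(x_1) = 0.468386, coefficient = 2
x_2 = 1.6667, f(x_2) = -0.095724, coefficient = 2
x_3 = 2.2500, f(x_3) = -0.628174, coefficient = 1

I ≈ (0.583333/2) × 0.994734 = 0.290131
Exact value: 0.298648
Error: 0.008517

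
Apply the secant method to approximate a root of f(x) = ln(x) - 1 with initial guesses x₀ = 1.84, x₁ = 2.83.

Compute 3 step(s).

f(x) = ln(x) - 1
x₀ = 1.84, x₁ = 2.83

Secant formula: x_{n+1} = x_n - f(x_n)(x_n - x_{n-1})/(f(x_n) - f(x_{n-1}))

Iteration 1:
  f(1.840000) = -0.390234
  f(2.830000) = 0.040277
  x_2 = 2.830000 - 0.040277×(2.830000 - 1.840000)/(0.040277 - (-0.390234))
       = 2.737380
Iteration 2:
  f(2.830000) = 0.040277
  f(2.737380) = 0.007001
  x_3 = 2.737380 - 0.007001×(2.737380 - 2.830000)/(0.007001 - 0.040277)
       = 2.717892
Iteration 3:
  f(2.737380) = 0.007001
  f(2.717892) = -0.000143
  x_4 = 2.717892 - (-0.000143)×(2.717892 - 2.737380)/(-0.000143 - 0.007001)
       = 2.718283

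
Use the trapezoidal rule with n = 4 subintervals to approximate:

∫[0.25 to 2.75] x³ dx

f(x) = x³
a = 0.25, b = 2.75, n = 4
h = (b - a)/n = 0.625000

Trapezoidal rule: (h/2)[f(x₀) + 2f(x₁) + 2f(x₂) + ... + f(xₙ)]

x_0 = 0.2500, f(x_0) = 0.015625, coefficient = 1
x_1 = 0.8750, f(x_1) = 0.669922, coefficient = 2
x_2 = 1.5000, f(x_2) = 3.375000, coefficient = 2
x_3 = 2.1250, f(x_3) = 9.595703, coefficient = 2
x_4 = 2.7500, f(x_4) = 20.796875, coefficient = 1

I ≈ (0.625000/2) × 48.093750 = 15.029297
Exact value: 14.296875
Error: 0.732422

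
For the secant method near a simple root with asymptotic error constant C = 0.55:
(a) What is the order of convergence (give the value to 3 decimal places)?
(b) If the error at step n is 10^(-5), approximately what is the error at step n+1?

(a) Secant method has superlinear convergence with order φ = (1+√5)/2 ≈ 1.618.
    This means |e_{n+1}| ≈ C|e_n|^1.618.

(b) With |e_n| = 10^(-5) and C = 0.55:
    |e_{n+1}| ≈ 0.55 × (10^(-5))^1.618 = 0.55 × 10^(-8.09)

(a) ≈ 1.618 (golden ratio); (b) |e_{n+1}| ≈ 4.469e-09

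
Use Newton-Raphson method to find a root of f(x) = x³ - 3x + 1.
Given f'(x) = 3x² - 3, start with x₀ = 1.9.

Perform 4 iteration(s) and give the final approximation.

f(x) = x³ - 3x + 1
f'(x) = 3x² - 3
x₀ = 1.9

Newton-Raphson formula: x_{n+1} = x_n - f(x_n)/f'(x_n)

Iteration 1:
  f(1.900000) = 2.159000
  f'(1.900000) = 7.830000
  x_1 = 1.900000 - 2.159000/7.830000 = 1.624266
Iteration 2:
  f(1.624266) = 0.412404
  f'(1.624266) = 4.914717
  x_2 = 1.624266 - 0.412404/4.914717 = 1.540354
Iteration 3:
  f(1.540354) = 0.033720
  f'(1.540354) = 4.118068
  x_3 = 1.540354 - 0.033720/4.118068 = 1.532165
Iteration 4:
  f(1.532165) = 0.000309
  f'(1.532165) = 4.042592
  x_4 = 1.532165 - 0.000309/4.042592 = 1.532089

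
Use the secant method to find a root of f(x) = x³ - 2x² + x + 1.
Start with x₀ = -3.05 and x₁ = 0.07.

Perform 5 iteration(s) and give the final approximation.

f(x) = x³ - 2x² + x + 1
x₀ = -3.05, x₁ = 0.07

Secant formula: x_{n+1} = x_n - f(x_n)(x_n - x_{n-1})/(f(x_n) - f(x_{n-1}))

Iteration 1:
  f(-3.050000) = -49.027625
  f(0.070000) = 1.060543
  x_2 = 0.070000 - 1.060543×(0.070000 - (-3.050000))/(1.060543 - (-49.027625))
       = 0.003939
Iteration 2:
  f(0.070000) = 1.060543
  f(0.003939) = 1.003908
  x_3 = 0.003939 - 1.003908×(0.003939 - 0.070000)/(1.003908 - 1.060543)
       = -1.167053
Iteration 3:
  f(0.003939) = 1.003908
  f(-1.167053) = -4.480621
  x_4 = -1.167053 - (-4.480621)×(-1.167053 - 0.003939)/(-4.480621 - 1.003908)
       = -0.210404
Iteration 4:
  f(-1.167053) = -4.480621
  f(-0.210404) = 0.691742
  x_5 = -0.210404 - 0.691742×(-0.210404 - (-1.167053))/(0.691742 - (-4.480621))
       = -0.338344
Iteration 5:
  f(-0.210404) = 0.691742
  f(-0.338344) = 0.393969
  x_6 = -0.338344 - 0.393969×(-0.338344 - (-0.210404))/(0.393969 - 0.691742)
       = -0.507616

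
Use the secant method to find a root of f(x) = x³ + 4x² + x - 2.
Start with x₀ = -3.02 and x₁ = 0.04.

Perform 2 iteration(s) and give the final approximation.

f(x) = x³ + 4x² + x - 2
x₀ = -3.02, x₁ = 0.04

Secant formula: x_{n+1} = x_n - f(x_n)(x_n - x_{n-1})/(f(x_n) - f(x_{n-1}))

Iteration 1:
  f(-3.020000) = 3.917992
  f(0.040000) = -1.953536
  x_2 = 0.040000 - (-1.953536)×(0.040000 - (-3.020000))/(-1.953536 - 3.917992)
       = -0.978103
Iteration 2:
  f(0.040000) = -1.953536
  f(-0.978103) = -0.087098
  x_3 = -0.978103 - (-0.087098)×(-0.978103 - 0.040000)/(-0.087098 - (-1.953536))
       = -1.025613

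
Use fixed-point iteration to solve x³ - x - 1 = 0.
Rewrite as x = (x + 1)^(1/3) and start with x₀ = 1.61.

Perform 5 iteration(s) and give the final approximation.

Equation: x³ - x - 1 = 0
Fixed-point form: x = (x + 1)^(1/3)
x₀ = 1.61

x_1 = g(1.610000) = 1.376830
x_2 = g(1.376830) = 1.334543
x_3 = g(1.334543) = 1.326582
x_4 = g(1.326582) = 1.325072
x_5 = g(1.325072) = 1.324785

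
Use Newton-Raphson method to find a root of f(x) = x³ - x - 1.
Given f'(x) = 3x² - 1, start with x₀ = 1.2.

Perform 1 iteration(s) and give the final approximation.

f(x) = x³ - x - 1
f'(x) = 3x² - 1
x₀ = 1.2

Newton-Raphson formula: x_{n+1} = x_n - f(x_n)/f'(x_n)

Iteration 1:
  f(1.200000) = -0.472000
  f'(1.200000) = 3.320000
  x_1 = 1.200000 - (-0.472000)/3.320000 = 1.342169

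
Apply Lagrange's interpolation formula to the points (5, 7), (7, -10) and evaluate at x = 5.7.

Lagrange interpolation formula:
P(x) = Σ yᵢ × Lᵢ(x)
where Lᵢ(x) = Π_{j≠i} (x - xⱼ)/(xᵢ - xⱼ)

L_0(5.7) = (5.7 - 7)/(5 - 7) = 0.650000
L_1(5.7) = (5.7 - 5)/(7 - 5) = 0.350000

P(5.7) = 7×L_0(5.7) + (-10)×L_1(5.7)
P(5.7) = 1.050000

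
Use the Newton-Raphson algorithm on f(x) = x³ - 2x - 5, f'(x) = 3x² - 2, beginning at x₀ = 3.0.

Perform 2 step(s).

f(x) = x³ - 2x - 5
f'(x) = 3x² - 2
x₀ = 3.0

Newton-Raphson formula: x_{n+1} = x_n - f(x_n)/f'(x_n)

Iteration 1:
  f(3.000000) = 16.000000
  f'(3.000000) = 25.000000
  x_1 = 3.000000 - 16.000000/25.000000 = 2.360000
Iteration 2:
  f(2.360000) = 3.424256
  f'(2.360000) = 14.708800
  x_2 = 2.360000 - 3.424256/14.708800 = 2.127197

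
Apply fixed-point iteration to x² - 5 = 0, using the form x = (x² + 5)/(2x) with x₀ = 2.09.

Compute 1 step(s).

Equation: x² - 5 = 0
Fixed-point form: x = (x² + 5)/(2x)
x₀ = 2.09

x_1 = g(2.090000) = 2.241172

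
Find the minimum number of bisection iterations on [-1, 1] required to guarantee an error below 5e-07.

We need (b-a)/2^n ≤ 5e-07
(1 - (-1))/2^n ≤ 5e-07
2/2^n ≤ 5e-07
2^n ≥ 4000000
n ≥ log₂(4000000) = 21.93
n ≥ 22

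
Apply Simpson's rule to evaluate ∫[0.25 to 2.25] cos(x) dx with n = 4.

f(x) = cos(x)
a = 0.25, b = 2.25, n = 4
h = (b - a)/n = 0.500000

Simpson's rule: (h/3)[f(x₀) + 4f(x₁) + 2f(x₂) + ... + f(xₙ)]

x_0 = 0.2500, f(x_0) = 0.968912, coefficient = 1
x_1 = 0.7500, f(x_1) = 0.731689, coefficient = 4
x_2 = 1.2500, f(x_2) = 0.315322, coefficient = 2
x_3 = 1.7500, f(x_3) = -0.178246, coefficient = 4
x_4 = 2.2500, f(x_4) = -0.628174, coefficient = 1

I ≈ (0.500000/3) × 3.185155 = 0.530859
Exact value: 0.530669
Error: 0.000190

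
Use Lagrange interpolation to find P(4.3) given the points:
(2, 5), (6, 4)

Lagrange interpolation formula:
P(x) = Σ yᵢ × Lᵢ(x)
where Lᵢ(x) = Π_{j≠i} (x - xⱼ)/(xᵢ - xⱼ)

L_0(4.3) = (4.3 - 6)/(2 - 6) = 0.425000
L_1(4.3) = (4.3 - 2)/(6 - 2) = 0.575000

P(4.3) = 5×L_0(4.3) + 4×L_1(4.3)
P(4.3) = 4.425000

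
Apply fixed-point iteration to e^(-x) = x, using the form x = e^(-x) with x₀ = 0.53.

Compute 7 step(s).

Equation: e^(-x) = x
Fixed-point form: x = e^(-x)
x₀ = 0.53

x_1 = g(0.530000) = 0.588605
x_2 = g(0.588605) = 0.555101
x_3 = g(0.555101) = 0.574014
x_4 = g(0.574014) = 0.563260
x_5 = g(0.563260) = 0.569350
x_6 = g(0.569350) = 0.565893
x_7 = g(0.565893) = 0.567853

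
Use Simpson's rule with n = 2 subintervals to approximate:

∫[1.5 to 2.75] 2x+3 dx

f(x) = 2x+3
a = 1.5, b = 2.75, n = 2
h = (b - a)/n = 0.625000

Simpson's rule: (h/3)[f(x₀) + 4f(x₁) + 2f(x₂) + ... + f(xₙ)]

x_0 = 1.5000, f(x_0) = 6.000000, coefficient = 1
x_1 = 2.1250, f(x_1) = 7.250000, coefficient = 4
x_2 = 2.7500, f(x_2) = 8.500000, coefficient = 1

I ≈ (0.625000/3) × 43.500000 = 9.062500
Exact value: 9.062500
Error: 0.000000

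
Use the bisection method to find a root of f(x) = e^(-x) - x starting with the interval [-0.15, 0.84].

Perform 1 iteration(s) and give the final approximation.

f(x) = e^(-x) - x
Initial interval: [-0.15, 0.84]

Iteration 1:
  c_1 = (-0.150000 + 0.840000)/2 = 0.345000
  f(c_1) = f(0.345000) = 0.363220
  f(a) × f(c) ≥ 0, new interval: [0.345000, 0.840000]

After 1 iteration(s), the approximation is c_1 = 0.345000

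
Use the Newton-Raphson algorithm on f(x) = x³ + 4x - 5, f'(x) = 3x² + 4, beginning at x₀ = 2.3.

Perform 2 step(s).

f(x) = x³ + 4x - 5
f'(x) = 3x² + 4
x₀ = 2.3

Newton-Raphson formula: x_{n+1} = x_n - f(x_n)/f'(x_n)

Iteration 1:
  f(2.300000) = 16.367000
  f'(2.300000) = 19.870000
  x_1 = 2.300000 - 16.367000/19.870000 = 1.476296
Iteration 2:
  f(1.476296) = 4.122696
  f'(1.476296) = 10.538349
  x_2 = 1.476296 - 4.122696/10.538349 = 1.085087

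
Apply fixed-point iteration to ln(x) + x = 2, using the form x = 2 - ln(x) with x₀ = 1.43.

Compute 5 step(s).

Equation: ln(x) + x = 2
Fixed-point form: x = 2 - ln(x)
x₀ = 1.43

x_1 = g(1.430000) = 1.642326
x_2 = g(1.642326) = 1.503887
x_3 = g(1.503887) = 1.591947
x_4 = g(1.591947) = 1.535042
x_5 = g(1.535042) = 1.571442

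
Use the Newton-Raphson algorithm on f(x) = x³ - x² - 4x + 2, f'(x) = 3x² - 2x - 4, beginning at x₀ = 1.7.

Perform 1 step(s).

f(x) = x³ - x² - 4x + 2
f'(x) = 3x² - 2x - 4
x₀ = 1.7

Newton-Raphson formula: x_{n+1} = x_n - f(x_n)/f'(x_n)

Iteration 1:
  f(1.700000) = -2.777000
  f'(1.700000) = 1.270000
  x_1 = 1.700000 - (-2.777000)/1.270000 = 3.886614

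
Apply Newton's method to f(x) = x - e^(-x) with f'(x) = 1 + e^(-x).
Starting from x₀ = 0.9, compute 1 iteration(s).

f(x) = x - e^(-x)
f'(x) = 1 + e^(-x)
x₀ = 0.9

Newton-Raphson formula: x_{n+1} = x_n - f(x_n)/f'(x_n)

Iteration 1:
  f(0.900000) = 0.493430
  f'(0.900000) = 1.406570
  x_1 = 0.900000 - 0.493430/1.406570 = 0.549196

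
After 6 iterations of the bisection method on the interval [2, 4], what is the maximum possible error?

Bisection error bound: |error| ≤ (b-a)/2^n
|error| ≤ (4 - 2)/2^6 = 2/2^6
|error| ≤ 0.0312500000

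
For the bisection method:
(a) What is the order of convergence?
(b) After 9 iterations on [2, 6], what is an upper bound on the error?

(a) Bisection has linear (order 1) convergence; the error is halved each step.

(b) Error bound = (b-a)/2^n = (6 - 2)/2^{9}
    = 4/2^{9}

(a) 1 (linear); (b) error ≤ 7.81e-03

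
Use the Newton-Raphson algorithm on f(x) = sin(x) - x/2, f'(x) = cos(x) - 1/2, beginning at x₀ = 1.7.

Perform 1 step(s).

f(x) = sin(x) - x/2
f'(x) = cos(x) - 1/2
x₀ = 1.7

Newton-Raphson formula: x_{n+1} = x_n - f(x_n)/f'(x_n)

Iteration 1:
  f(1.700000) = 0.141665
  f'(1.700000) = -0.628844
  x_1 = 1.700000 - 0.141665/(-0.628844) = 1.925278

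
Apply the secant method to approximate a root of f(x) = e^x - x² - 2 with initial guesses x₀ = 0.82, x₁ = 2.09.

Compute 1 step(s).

f(x) = e^x - x² - 2
x₀ = 0.82, x₁ = 2.09

Secant formula: x_{n+1} = x_n - f(x_n)(x_n - x_{n-1})/(f(x_n) - f(x_{n-1}))

Iteration 1:
  f(0.820000) = -0.401900
  f(2.090000) = 1.716815
  x_2 = 2.090000 - 1.716815×(2.090000 - 0.820000)/(1.716815 - (-0.401900))
       = 1.060907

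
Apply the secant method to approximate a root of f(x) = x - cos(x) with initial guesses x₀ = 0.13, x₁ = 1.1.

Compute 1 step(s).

f(x) = x - cos(x)
x₀ = 0.13, x₁ = 1.1

Secant formula: x_{n+1} = x_n - f(x_n)(x_n - x_{n-1})/(f(x_n) - f(x_{n-1}))

Iteration 1:
  f(0.130000) = -0.861562
  f(1.100000) = 0.646404
  x_2 = 1.100000 - 0.646404×(1.100000 - 0.130000)/(0.646404 - (-0.861562))
       = 0.684200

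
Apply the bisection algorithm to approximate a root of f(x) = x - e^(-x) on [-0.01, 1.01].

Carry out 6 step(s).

f(x) = x - e^(-x)
Initial interval: [-0.01, 1.01]

Iteration 1:
  c_1 = (-0.010000 + 1.010000)/2 = 0.500000
  f(c_1) = f(0.500000) = -0.106531
  f(a) × f(c) ≥ 0, new interval: [0.500000, 1.010000]
Iteration 2:
  c_2 = (0.500000 + 1.010000)/2 = 0.755000
  f(c_2) = f(0.755000) = 0.284989
  f(a) × f(c) < 0, new interval: [0.500000, 0.755000]
Iteration 3:
  c_3 = (0.500000 + 0.755000)/2 = 0.627500
  f(c_3) = f(0.627500) = 0.093575
  f(a) × f(c) < 0, new interval: [0.500000, 0.627500]
Iteration 4:
  c_4 = (0.500000 + 0.627500)/2 = 0.563750
  f(c_4) = f(0.563750) = -0.005321
  f(a) × f(c) ≥ 0, new interval: [0.563750, 0.627500]
Iteration 5:
  c_5 = (0.563750 + 0.627500)/2 = 0.595625
  f(c_5) = f(0.595625) = 0.044407
  f(a) × f(c) < 0, new interval: [0.563750, 0.595625]
Iteration 6:
  c_6 = (0.563750 + 0.595625)/2 = 0.579687
  f(c_6) = f(0.579687) = 0.019614
  f(a) × f(c) < 0, new interval: [0.563750, 0.579687]

After 6 iteration(s), the approximation is c_6 = 0.579687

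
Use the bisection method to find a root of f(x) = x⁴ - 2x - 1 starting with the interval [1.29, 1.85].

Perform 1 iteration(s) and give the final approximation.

f(x) = x⁴ - 2x - 1
Initial interval: [1.29, 1.85]

Iteration 1:
  c_1 = (1.290000 + 1.850000)/2 = 1.570000
  f(c_1) = f(1.570000) = 1.935732
  f(a) × f(c) < 0, new interval: [1.290000, 1.570000]

After 1 iteration(s), the approximation is c_1 = 1.570000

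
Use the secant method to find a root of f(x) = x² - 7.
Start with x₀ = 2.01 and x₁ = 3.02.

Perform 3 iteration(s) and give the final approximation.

f(x) = x² - 7
x₀ = 2.01, x₁ = 3.02

Secant formula: x_{n+1} = x_n - f(x_n)(x_n - x_{n-1})/(f(x_n) - f(x_{n-1}))

Iteration 1:
  f(2.010000) = -2.959900
  f(3.020000) = 2.120400
  x_2 = 3.020000 - 2.120400×(3.020000 - 2.010000)/(2.120400 - (-2.959900))
       = 2.598449
Iteration 2:
  f(3.020000) = 2.120400
  f(2.598449) = -0.248061
  x_3 = 2.598449 - (-0.248061)×(2.598449 - 3.020000)/(-0.248061 - 2.120400)
       = 2.642600
Iteration 3:
  f(2.598449) = -0.248061
  f(2.642600) = -0.016663
  x_4 = 2.642600 - (-0.016663)×(2.642600 - 2.598449)/(-0.016663 - (-0.248061))
       = 2.645780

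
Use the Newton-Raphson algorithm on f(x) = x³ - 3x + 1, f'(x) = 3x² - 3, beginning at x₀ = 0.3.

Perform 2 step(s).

f(x) = x³ - 3x + 1
f'(x) = 3x² - 3
x₀ = 0.3

Newton-Raphson formula: x_{n+1} = x_n - f(x_n)/f'(x_n)

Iteration 1:
  f(0.300000) = 0.127000
  f'(0.300000) = -2.730000
  x_1 = 0.300000 - 0.127000/(-2.730000) = 0.346520
Iteration 2:
  f(0.346520) = 0.002048
  f'(0.346520) = -2.639771
  x_2 = 0.346520 - 0.002048/(-2.639771) = 0.347296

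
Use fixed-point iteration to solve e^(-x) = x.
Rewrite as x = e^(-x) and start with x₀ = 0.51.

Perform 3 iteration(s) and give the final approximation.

Equation: e^(-x) = x
Fixed-point form: x = e^(-x)
x₀ = 0.51

x_1 = g(0.510000) = 0.600496
x_2 = g(0.600496) = 0.548540
x_3 = g(0.548540) = 0.577793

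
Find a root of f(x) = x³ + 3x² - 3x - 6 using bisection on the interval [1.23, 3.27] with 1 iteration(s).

f(x) = x³ + 3x² - 3x - 6
Initial interval: [1.23, 3.27]

Iteration 1:
  c_1 = (1.230000 + 3.270000)/2 = 2.250000
  f(c_1) = f(2.250000) = 13.828125
  f(a) × f(c) < 0, new interval: [1.230000, 2.250000]

After 1 iteration(s), the approximation is c_1 = 2.250000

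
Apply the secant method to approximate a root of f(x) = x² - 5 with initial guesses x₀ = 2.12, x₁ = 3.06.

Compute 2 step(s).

f(x) = x² - 5
x₀ = 2.12, x₁ = 3.06

Secant formula: x_{n+1} = x_n - f(x_n)(x_n - x_{n-1})/(f(x_n) - f(x_{n-1}))

Iteration 1:
  f(2.120000) = -0.505600
  f(3.060000) = 4.363600
  x_2 = 3.060000 - 4.363600×(3.060000 - 2.120000)/(4.363600 - (-0.505600))
       = 2.217606
Iteration 2:
  f(3.060000) = 4.363600
  f(2.217606) = -0.082223
  x_3 = 2.217606 - (-0.082223)×(2.217606 - 3.060000)/(-0.082223 - 4.363600)
       = 2.233186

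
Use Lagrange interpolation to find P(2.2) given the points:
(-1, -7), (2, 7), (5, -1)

Lagrange interpolation formula:
P(x) = Σ yᵢ × Lᵢ(x)
where Lᵢ(x) = Π_{j≠i} (x - xⱼ)/(xᵢ - xⱼ)

L_0(2.2) = (2.2 - 2)/(-1 - 2) × (2.2 - 5)/(-1 - 5) = -0.031111
L_1(2.2) = (2.2 - (-1))/(2 - (-1)) × (2.2 - 5)/(2 - 5) = 0.995556
L_2(2.2) = (2.2 - (-1))/(5 - (-1)) × (2.2 - 2)/(5 - 2) = 0.035556

P(2.2) = (-7)×L_0(2.2) + 7×L_1(2.2) + (-1)×L_2(2.2)
P(2.2) = 7.151111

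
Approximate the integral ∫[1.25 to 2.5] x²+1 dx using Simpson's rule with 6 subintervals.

f(x) = x²+1
a = 1.25, b = 2.5, n = 6
h = (b - a)/n = 0.208333

Simpson's rule: (h/3)[f(x₀) + 4f(x₁) + 2f(x₂) + ... + f(xₙ)]

x_0 = 1.2500, f(x_0) = 2.562500, coefficient = 1
x_1 = 1.4583, f(x_1) = 3.126736, coefficient = 4
x_2 = 1.6667, f(x_2) = 3.777778, coefficient = 2
x_3 = 1.8750, f(x_3) = 4.515625, coefficient = 4
x_4 = 2.0833, f(x_4) = 5.340278, coefficient = 2
x_5 = 2.2917, f(x_5) = 6.251736, coefficient = 4
x_6 = 2.5000, f(x_6) = 7.250000, coefficient = 1

I ≈ (0.208333/3) × 83.625000 = 5.807292
Exact value: 5.807292
Error: 0.000000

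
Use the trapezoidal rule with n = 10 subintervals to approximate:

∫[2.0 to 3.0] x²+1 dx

f(x) = x²+1
a = 2.0, b = 3.0, n = 10
h = (b - a)/n = 0.100000

Trapezoidal rule: (h/2)[f(x₀) + 2f(x₁) + 2f(x₂) + ... + f(xₙ)]

x_0 = 2.0000, f(x_0) = 5.000000, coefficient = 1
x_1 = 2.1000, f(x_1) = 5.410000, coefficient = 2
x_2 = 2.2000, f(x_2) = 5.840000, coefficient = 2
x_3 = 2.3000, f(x_3) = 6.290000, coefficient = 2
x_4 = 2.4000, f(x_4) = 6.760000, coefficient = 2
x_5 = 2.5000, f(x_5) = 7.250000, coefficient = 2
x_6 = 2.6000, f(x_6) = 7.760000, coefficient = 2
x_7 = 2.7000, f(x_7) = 8.290000, coefficient = 2
x_8 = 2.8000, f(x_8) = 8.840000, coefficient = 2
x_9 = 2.9000, f(x_9) = 9.410000, coefficient = 2
x_10 = 3.0000, f(x_10) = 10.000000, coefficient = 1

I ≈ (0.100000/2) × 146.700000 = 7.335000
Exact value: 7.333333
Error: 0.001667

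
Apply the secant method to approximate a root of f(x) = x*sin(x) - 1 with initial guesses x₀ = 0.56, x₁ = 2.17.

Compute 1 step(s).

f(x) = x*sin(x) - 1
x₀ = 0.56, x₁ = 2.17

Secant formula: x_{n+1} = x_n - f(x_n)(x_n - x_{n-1})/(f(x_n) - f(x_{n-1}))

Iteration 1:
  f(0.560000) = -0.702536
  f(2.170000) = 0.791953
  x_2 = 2.170000 - 0.791953×(2.170000 - 0.560000)/(0.791953 - (-0.702536))
       = 1.316836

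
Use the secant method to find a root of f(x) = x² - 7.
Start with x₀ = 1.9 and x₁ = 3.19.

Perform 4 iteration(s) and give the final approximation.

f(x) = x² - 7
x₀ = 1.9, x₁ = 3.19

Secant formula: x_{n+1} = x_n - f(x_n)(x_n - x_{n-1})/(f(x_n) - f(x_{n-1}))

Iteration 1:
  f(1.900000) = -3.390000
  f(3.190000) = 3.176100
  x_2 = 3.190000 - 3.176100×(3.190000 - 1.900000)/(3.176100 - (-3.390000))
       = 2.566012
Iteration 2:
  f(3.190000) = 3.176100
  f(2.566012) = -0.415584
  x_3 = 2.566012 - (-0.415584)×(2.566012 - 3.190000)/(-0.415584 - 3.176100)
       = 2.638212
Iteration 3:
  f(2.566012) = -0.415584
  f(2.638212) = -0.039839
  x_4 = 2.638212 - (-0.039839)×(2.638212 - 2.566012)/(-0.039839 - (-0.415584))
       = 2.645867
Iteration 4:
  f(2.638212) = -0.039839
  f(2.645867) = 0.000611
  x_5 = 2.645867 - 0.000611×(2.645867 - 2.638212)/(0.000611 - (-0.039839))
       = 2.645751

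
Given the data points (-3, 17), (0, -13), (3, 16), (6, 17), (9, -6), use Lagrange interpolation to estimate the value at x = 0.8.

Lagrange interpolation formula:
P(x) = Σ yᵢ × Lᵢ(x)
where Lᵢ(x) = Π_{j≠i} (x - xⱼ)/(xᵢ - xⱼ)

L_0(0.8) = (0.8 - 0)/(-3 - 0) × (0.8 - 3)/(-3 - 3) × (0.8 - 6)/(-3 - 6) × (0.8 - 9)/(-3 - 9) = -0.038604
L_1(0.8) = (0.8 - (-3))/(0 - (-3)) × (0.8 - 3)/(0 - 3) × (0.8 - 6)/(0 - 6) × (0.8 - 9)/(0 - 9) = 0.733478
L_2(0.8) = (0.8 - (-3))/(3 - (-3)) × (0.8 - 0)/(3 - 0) × (0.8 - 6)/(3 - 6) × (0.8 - 9)/(3 - 9) = 0.400079
L_3(0.8) = (0.8 - (-3))/(6 - (-3)) × (0.8 - 0)/(6 - 0) × (0.8 - 3)/(6 - 3) × (0.8 - 9)/(6 - 9) = -0.112843
L_4(0.8) = (0.8 - (-3))/(9 - (-3)) × (0.8 - 0)/(9 - 0) × (0.8 - 3)/(9 - 3) × (0.8 - 6)/(9 - 6) = 0.017890

P(0.8) = 17×L_0(0.8) + (-13)×L_1(0.8) + 16×L_2(0.8) + 17×L_3(0.8) + (-6)×L_4(0.8)
P(0.8) = -5.815888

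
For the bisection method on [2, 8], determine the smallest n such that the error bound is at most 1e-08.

We need (b-a)/2^n ≤ 1e-08
(8 - 2)/2^n ≤ 1e-08
6/2^n ≤ 1e-08
2^n ≥ 600000000
n ≥ log₂(600000000) = 29.16
n ≥ 30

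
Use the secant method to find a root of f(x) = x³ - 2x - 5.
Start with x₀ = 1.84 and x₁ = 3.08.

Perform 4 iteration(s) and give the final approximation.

f(x) = x³ - 2x - 5
x₀ = 1.84, x₁ = 3.08

Secant formula: x_{n+1} = x_n - f(x_n)(x_n - x_{n-1})/(f(x_n) - f(x_{n-1}))

Iteration 1:
  f(1.840000) = -2.450496
  f(3.080000) = 18.058112
  x_2 = 3.080000 - 18.058112×(3.080000 - 1.840000)/(18.058112 - (-2.450496))
       = 1.988163
Iteration 2:
  f(3.080000) = 18.058112
  f(1.988163) = -1.117532
  x_3 = 1.988163 - (-1.117532)×(1.988163 - 3.080000)/(-1.117532 - 18.058112)
       = 2.051794
Iteration 3:
  f(1.988163) = -1.117532
  f(2.051794) = -0.465828
  x_4 = 2.051794 - (-0.465828)×(2.051794 - 1.988163)/(-0.465828 - (-1.117532))
       = 2.097276
Iteration 4:
  f(2.051794) = -0.465828
  f(2.097276) = 0.030457
  x_5 = 2.097276 - 0.030457×(2.097276 - 2.051794)/(0.030457 - (-0.465828))
       = 2.094485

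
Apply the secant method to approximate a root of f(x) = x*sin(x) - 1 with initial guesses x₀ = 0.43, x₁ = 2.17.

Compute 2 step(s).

f(x) = x*sin(x) - 1
x₀ = 0.43, x₁ = 2.17

Secant formula: x_{n+1} = x_n - f(x_n)(x_n - x_{n-1})/(f(x_n) - f(x_{n-1}))

Iteration 1:
  f(0.430000) = -0.820746
  f(2.170000) = 0.791953
  x_2 = 2.170000 - 0.791953×(2.170000 - 0.430000)/(0.791953 - (-0.820746))
       = 1.315532
Iteration 2:
  f(2.170000) = 0.791953
  f(1.315532) = 0.272905
  x_3 = 1.315532 - 0.272905×(1.315532 - 2.170000)/(0.272905 - 0.791953)
       = 0.866271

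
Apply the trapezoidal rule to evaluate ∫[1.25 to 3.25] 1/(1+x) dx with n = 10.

f(x) = 1/(1+x)
a = 1.25, b = 3.25, n = 10
h = (b - a)/n = 0.200000

Trapezoidal rule: (h/2)[f(x₀) + 2f(x₁) + 2f(x₂) + ... + f(xₙ)]

x_0 = 1.2500, f(x_0) = 0.444444, coefficient = 1
x_1 = 1.4500, f(x_1) = 0.408163, coefficient = 2
x_2 = 1.6500, f(x_2) = 0.377358, coefficient = 2
x_3 = 1.8500, f(x_3) = 0.350877, coefficient = 2
x_4 = 2.0500, f(x_4) = 0.327869, coefficient = 2
x_5 = 2.2500, f(x_5) = 0.307692, coefficient = 2
x_6 = 2.4500, f(x_6) = 0.289855, coefficient = 2
x_7 = 2.6500, f(x_7) = 0.273973, coefficient = 2
x_8 = 2.8500, f(x_8) = 0.259740, coefficient = 2
x_9 = 3.0500, f(x_9) = 0.246914, coefficient = 2
x_10 = 3.2500, f(x_10) = 0.235294, coefficient = 1

I ≈ (0.200000/2) × 6.364622 = 0.636462
Exact value: 0.635989
Error: 0.000473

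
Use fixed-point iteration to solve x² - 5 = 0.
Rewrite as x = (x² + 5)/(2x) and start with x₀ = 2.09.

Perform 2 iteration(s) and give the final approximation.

Equation: x² - 5 = 0
Fixed-point form: x = (x² + 5)/(2x)
x₀ = 2.09

x_1 = g(2.090000) = 2.241172
x_2 = g(2.241172) = 2.236074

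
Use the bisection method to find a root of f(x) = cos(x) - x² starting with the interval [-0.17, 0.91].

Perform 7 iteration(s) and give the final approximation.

f(x) = cos(x) - x²
Initial interval: [-0.17, 0.91]

Iteration 1:
  c_1 = (-0.170000 + 0.910000)/2 = 0.370000
  f(c_1) = f(0.370000) = 0.795427
  f(a) × f(c) ≥ 0, new interval: [0.370000, 0.910000]
Iteration 2:
  c_2 = (0.370000 + 0.910000)/2 = 0.640000
  f(c_2) = f(0.640000) = 0.392496
  f(a) × f(c) ≥ 0, new interval: [0.640000, 0.910000]
Iteration 3:
  c_3 = (0.640000 + 0.910000)/2 = 0.775000
  f(c_3) = f(0.775000) = 0.113796
  f(a) × f(c) ≥ 0, new interval: [0.775000, 0.910000]
Iteration 4:
  c_4 = (0.775000 + 0.910000)/2 = 0.842500
  f(c_4) = f(0.842500) = -0.044207
  f(a) × f(c) < 0, new interval: [0.775000, 0.842500]
Iteration 5:
  c_5 = (0.775000 + 0.842500)/2 = 0.808750
  f(c_5) = f(0.808750) = 0.036327
  f(a) × f(c) ≥ 0, new interval: [0.808750, 0.842500]
Iteration 6:
  c_6 = (0.808750 + 0.842500)/2 = 0.825625
  f(c_6) = f(0.825625) = -0.003559
  f(a) × f(c) < 0, new interval: [0.808750, 0.825625]
Iteration 7:
  c_7 = (0.808750 + 0.825625)/2 = 0.817188
  f(c_7) = f(0.817188) = 0.016479
  f(a) × f(c) ≥ 0, new interval: [0.817188, 0.825625]

After 7 iteration(s), the approximation is c_7 = 0.817188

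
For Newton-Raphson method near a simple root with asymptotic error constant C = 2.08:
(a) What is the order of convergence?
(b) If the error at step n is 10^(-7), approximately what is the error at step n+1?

(a) Newton-Raphson has quadratic (order 2) convergence near simple roots.
    This means |e_{n+1}| ≈ C|e_n|².

(b) With |e_n| = 10^(-7) and C = 2.08:
    |e_{n+1}| ≈ 2.08 × (10^(-7))² = 2.08 × 10^(-14)

(a) 2 (quadratic); (b) |e_{n+1}| ≈ 2.080e-14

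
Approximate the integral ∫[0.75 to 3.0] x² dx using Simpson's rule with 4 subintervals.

f(x) = x²
a = 0.75, b = 3.0, n = 4
h = (b - a)/n = 0.562500

Simpson's rule: (h/3)[f(x₀) + 4f(x₁) + 2f(x₂) + ... + f(xₙ)]

x_0 = 0.7500, f(x_0) = 0.562500, coefficient = 1
x_1 = 1.3125, f(x_1) = 1.722656, coefficient = 4
x_2 = 1.8750, f(x_2) = 3.515625, coefficient = 2
x_3 = 2.4375, f(x_3) = 5.941406, coefficient = 4
x_4 = 3.0000, f(x_4) = 9.000000, coefficient = 1

I ≈ (0.562500/3) × 47.250000 = 8.859375
Exact value: 8.859375
Error: 0.000000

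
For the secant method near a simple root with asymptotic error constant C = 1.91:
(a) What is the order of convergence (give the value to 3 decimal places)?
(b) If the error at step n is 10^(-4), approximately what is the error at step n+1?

(a) Secant method has superlinear convergence with order φ = (1+√5)/2 ≈ 1.618.
    This means |e_{n+1}| ≈ C|e_n|^1.618.

(b) With |e_n| = 10^(-4) and C = 1.91:
    |e_{n+1}| ≈ 1.91 × (10^(-4))^1.618 = 1.91 × 10^(-6.47)

(a) ≈ 1.618 (golden ratio); (b) |e_{n+1}| ≈ 6.440e-07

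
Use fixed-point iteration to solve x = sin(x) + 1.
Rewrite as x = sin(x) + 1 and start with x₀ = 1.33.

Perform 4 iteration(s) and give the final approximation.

Equation: x = sin(x) + 1
Fixed-point form: x = sin(x) + 1
x₀ = 1.33

x_1 = g(1.330000) = 1.971148
x_2 = g(1.971148) = 1.920924
x_3 = g(1.920924) = 1.939329
x_4 = g(1.939329) = 1.932857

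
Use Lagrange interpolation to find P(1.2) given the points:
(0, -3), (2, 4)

Lagrange interpolation formula:
P(x) = Σ yᵢ × Lᵢ(x)
where Lᵢ(x) = Π_{j≠i} (x - xⱼ)/(xᵢ - xⱼ)

L_0(1.2) = (1.2 - 2)/(0 - 2) = 0.400000
L_1(1.2) = (1.2 - 0)/(2 - 0) = 0.600000

P(1.2) = (-3)×L_0(1.2) + 4×L_1(1.2)
P(1.2) = 1.200000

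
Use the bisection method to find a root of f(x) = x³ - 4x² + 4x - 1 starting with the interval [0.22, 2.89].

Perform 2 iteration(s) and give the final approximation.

f(x) = x³ - 4x² + 4x - 1
Initial interval: [0.22, 2.89]

Iteration 1:
  c_1 = (0.220000 + 2.890000)/2 = 1.555000
  f(c_1) = f(1.555000) = -0.692071
  f(a) × f(c) ≥ 0, new interval: [1.555000, 2.890000]
Iteration 2:
  c_2 = (1.555000 + 2.890000)/2 = 2.222500
  f(c_2) = f(2.222500) = -0.889972
  f(a) × f(c) ≥ 0, new interval: [2.222500, 2.890000]

After 2 iteration(s), the approximation is c_2 = 2.222500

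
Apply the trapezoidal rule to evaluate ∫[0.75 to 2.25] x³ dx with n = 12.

f(x) = x³
a = 0.75, b = 2.25, n = 12
h = (b - a)/n = 0.125000

Trapezoidal rule: (h/2)[f(x₀) + 2f(x₁) + 2f(x₂) + ... + f(xₙ)]

x_0 = 0.7500, f(x_0) = 0.421875, coefficient = 1
x_1 = 0.8750, f(x_1) = 0.669922, coefficient = 2
x_2 = 1.0000, f(x_2) = 1.000000, coefficient = 2
x_3 = 1.1250, f(x_3) = 1.423828, coefficient = 2
x_4 = 1.2500, f(x_4) = 1.953125, coefficient = 2
x_5 = 1.3750, f(x_5) = 2.599609, coefficient = 2
x_6 = 1.5000, f(x_6) = 3.375000, coefficient = 2
x_7 = 1.6250, f(x_7) = 4.291016, coefficient = 2
x_8 = 1.7500, f(x_8) = 5.359375, coefficient = 2
x_9 = 1.8750, f(x_9) = 6.591797, coefficient = 2
x_10 = 2.0000, f(x_10) = 8.000000, coefficient = 2
x_11 = 2.1250, f(x_11) = 9.595703, coefficient = 2
x_12 = 2.2500, f(x_12) = 11.390625, coefficient = 1

I ≈ (0.125000/2) × 101.531250 = 6.345703
Exact value: 6.328125
Error: 0.017578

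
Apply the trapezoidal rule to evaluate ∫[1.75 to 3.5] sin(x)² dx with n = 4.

f(x) = sin(x)²
a = 1.75, b = 3.5, n = 4
h = (b - a)/n = 0.437500

Trapezoidal rule: (h/2)[f(x₀) + 2f(x₁) + 2f(x₂) + ... + f(xₙ)]

x_0 = 1.7500, f(x_0) = 0.968228, coefficient = 1
x_1 = 2.1875, f(x_1) = 0.665512, coefficient = 2
x_2 = 2.6250, f(x_2) = 0.243957, coefficient = 2
x_3 = 3.0625, f(x_3) = 0.006243, coefficient = 2
x_4 = 3.5000, f(x_4) = 0.123049, coefficient = 1

I ≈ (0.437500/2) × 2.922701 = 0.639341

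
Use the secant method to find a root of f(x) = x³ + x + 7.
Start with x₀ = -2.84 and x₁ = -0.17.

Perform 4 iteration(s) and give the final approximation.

f(x) = x³ + x + 7
x₀ = -2.84, x₁ = -0.17

Secant formula: x_{n+1} = x_n - f(x_n)(x_n - x_{n-1})/(f(x_n) - f(x_{n-1}))

Iteration 1:
  f(-2.840000) = -18.746304
  f(-0.170000) = 6.825087
  x_2 = -0.170000 - 6.825087×(-0.170000 - (-2.840000))/(6.825087 - (-18.746304))
       = -0.882632
Iteration 2:
  f(-0.170000) = 6.825087
  f(-0.882632) = 5.429764
  x_3 = -0.882632 - 5.429764×(-0.882632 - (-0.170000))/(5.429764 - 6.825087)
       = -3.655769
Iteration 3:
  f(-0.882632) = 5.429764
  f(-3.655769) = -45.513834
  x_4 = -3.655769 - (-45.513834)×(-3.655769 - (-0.882632))/(-45.513834 - 5.429764)
       = -1.178203
Iteration 4:
  f(-3.655769) = -45.513834
  f(-1.178203) = 4.186259
  x_5 = -1.178203 - 4.186259×(-1.178203 - (-3.655769))/(4.186259 - (-45.513834))
       = -1.386890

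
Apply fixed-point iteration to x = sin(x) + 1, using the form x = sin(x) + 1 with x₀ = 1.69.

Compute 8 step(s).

Equation: x = sin(x) + 1
Fixed-point form: x = sin(x) + 1
x₀ = 1.69

x_1 = g(1.690000) = 1.992904
x_2 = g(1.992904) = 1.912228
x_3 = g(1.912228) = 1.942276
x_4 = g(1.942276) = 1.931791
x_5 = g(1.931791) = 1.935546
x_6 = g(1.935546) = 1.934213
x_7 = g(1.934213) = 1.934688
x_8 = g(1.934688) = 1.934519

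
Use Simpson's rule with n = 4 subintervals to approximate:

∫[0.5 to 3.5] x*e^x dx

f(x) = x*e^x
a = 0.5, b = 3.5, n = 4
h = (b - a)/n = 0.750000

Simpson's rule: (h/3)[f(x₀) + 4f(x₁) + 2f(x₂) + ... + f(xₙ)]

x_0 = 0.5000, f(x_0) = 0.824361, coefficient = 1
x_1 = 1.2500, f(x_1) = 4.362929, coefficient = 4
x_2 = 2.0000, f(x_2) = 14.778112, coefficient = 2
x_3 = 2.7500, f(x_3) = 43.017238, coefficient = 4
x_4 = 3.5000, f(x_4) = 115.904082, coefficient = 1

I ≈ (0.750000/3) × 335.805332 = 83.951333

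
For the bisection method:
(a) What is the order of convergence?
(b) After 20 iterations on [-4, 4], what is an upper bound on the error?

(a) Bisection has linear (order 1) convergence; the error is halved each step.

(b) Error bound = (b-a)/2^n = (4 - (-4))/2^{20}
    = 8/2^{20}

(a) 1 (linear); (b) error ≤ 7.63e-06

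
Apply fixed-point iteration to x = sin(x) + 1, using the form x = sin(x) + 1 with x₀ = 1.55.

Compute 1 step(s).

Equation: x = sin(x) + 1
Fixed-point form: x = sin(x) + 1
x₀ = 1.55

x_1 = g(1.550000) = 1.999784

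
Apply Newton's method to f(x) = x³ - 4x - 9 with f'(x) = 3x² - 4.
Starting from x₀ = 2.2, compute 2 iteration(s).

f(x) = x³ - 4x - 9
f'(x) = 3x² - 4
x₀ = 2.2

Newton-Raphson formula: x_{n+1} = x_n - f(x_n)/f'(x_n)

Iteration 1:
  f(2.200000) = -7.152000
  f'(2.200000) = 10.520000
  x_1 = 2.200000 - (-7.152000)/10.520000 = 2.879848
Iteration 2:
  f(2.879848) = 3.364696
  f'(2.879848) = 20.880572
  x_2 = 2.879848 - 3.364696/20.880572 = 2.718708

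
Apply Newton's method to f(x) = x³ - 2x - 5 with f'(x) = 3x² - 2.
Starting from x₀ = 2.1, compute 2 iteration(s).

f(x) = x³ - 2x - 5
f'(x) = 3x² - 2
x₀ = 2.1

Newton-Raphson formula: x_{n+1} = x_n - f(x_n)/f'(x_n)

Iteration 1:
  f(2.100000) = 0.061000
  f'(2.100000) = 11.230000
  x_1 = 2.100000 - 0.061000/11.230000 = 2.094568
Iteration 2:
  f(2.094568) = 0.000186
  f'(2.094568) = 11.161647
  x_2 = 2.094568 - 0.000186/11.161647 = 2.094551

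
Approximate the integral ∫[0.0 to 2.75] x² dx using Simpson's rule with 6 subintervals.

f(x) = x²
a = 0.0, b = 2.75, n = 6
h = (b - a)/n = 0.458333

Simpson's rule: (h/3)[f(x₀) + 4f(x₁) + 2f(x₂) + ... + f(xₙ)]

x_0 = 0.0000, f(x_0) = 0.000000, coefficient = 1
x_1 = 0.4583, f(x_1) = 0.210069, coefficient = 4
x_2 = 0.9167, f(x_2) = 0.840278, coefficient = 2
x_3 = 1.3750, f(x_3) = 1.890625, coefficient = 4
x_4 = 1.8333, f(x_4) = 3.361111, coefficient = 2
x_5 = 2.2917, f(x_5) = 5.251736, coefficient = 4
x_6 = 2.7500, f(x_6) = 7.562500, coefficient = 1

I ≈ (0.458333/3) × 45.375000 = 6.932292
Exact value: 6.932292
Error: 0.000000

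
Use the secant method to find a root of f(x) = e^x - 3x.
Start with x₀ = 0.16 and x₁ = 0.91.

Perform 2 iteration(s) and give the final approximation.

f(x) = e^x - 3x
x₀ = 0.16, x₁ = 0.91

Secant formula: x_{n+1} = x_n - f(x_n)(x_n - x_{n-1})/(f(x_n) - f(x_{n-1}))

Iteration 1:
  f(0.160000) = 0.693511
  f(0.910000) = -0.245677
  x_2 = 0.910000 - (-0.245677)×(0.910000 - 0.160000)/(-0.245677 - 0.693511)
       = 0.713811
Iteration 2:
  f(0.910000) = -0.245677
  f(0.713811) = -0.099676
  x_3 = 0.713811 - (-0.099676)×(0.713811 - 0.910000)/(-0.099676 - (-0.245677))
       = 0.579873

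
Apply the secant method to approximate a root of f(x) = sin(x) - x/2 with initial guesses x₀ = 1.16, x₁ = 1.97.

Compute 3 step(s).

f(x) = sin(x) - x/2
x₀ = 1.16, x₁ = 1.97

Secant formula: x_{n+1} = x_n - f(x_n)(x_n - x_{n-1})/(f(x_n) - f(x_{n-1}))

Iteration 1:
  f(1.160000) = 0.336803
  f(1.970000) = -0.063629
  x_2 = 1.970000 - (-0.063629)×(1.970000 - 1.160000)/(-0.063629 - 0.336803)
       = 1.841290
Iteration 2:
  f(1.970000) = -0.063629
  f(1.841290) = 0.042994
  x_3 = 1.841290 - 0.042994×(1.841290 - 1.970000)/(0.042994 - (-0.063629))
       = 1.893190
Iteration 3:
  f(1.841290) = 0.042994
  f(1.893190) = 0.001885
  x_4 = 1.893190 - 0.001885×(1.893190 - 1.841290)/(0.001885 - 0.042994)
       = 1.895569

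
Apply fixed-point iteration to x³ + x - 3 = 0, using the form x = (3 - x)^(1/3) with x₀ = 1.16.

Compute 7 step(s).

Equation: x³ + x - 3 = 0
Fixed-point form: x = (3 - x)^(1/3)
x₀ = 1.16

x_1 = g(1.160000) = 1.225385
x_2 = g(1.225385) = 1.210695
x_3 = g(1.210695) = 1.214026
x_4 = g(1.214026) = 1.213272
x_5 = g(1.213272) = 1.213443
x_6 = g(1.213443) = 1.213405
x_7 = g(1.213405) = 1.213413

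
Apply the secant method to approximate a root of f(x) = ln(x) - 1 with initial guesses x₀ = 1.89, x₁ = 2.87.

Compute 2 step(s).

f(x) = ln(x) - 1
x₀ = 1.89, x₁ = 2.87

Secant formula: x_{n+1} = x_n - f(x_n)(x_n - x_{n-1})/(f(x_n) - f(x_{n-1}))

Iteration 1:
  f(1.890000) = -0.363423
  f(2.870000) = 0.054312
  x_2 = 2.870000 - 0.054312×(2.870000 - 1.890000)/(0.054312 - (-0.363423))
       = 2.742585
Iteration 2:
  f(2.870000) = 0.054312
  f(2.742585) = 0.008901
  x_3 = 2.742585 - 0.008901×(2.742585 - 2.870000)/(0.008901 - 0.054312)
       = 2.717611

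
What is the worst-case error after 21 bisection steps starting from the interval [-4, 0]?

Bisection error bound: |error| ≤ (b-a)/2^n
|error| ≤ (0 - (-4))/2^21 = 4/2^21
|error| ≤ 0.0000019073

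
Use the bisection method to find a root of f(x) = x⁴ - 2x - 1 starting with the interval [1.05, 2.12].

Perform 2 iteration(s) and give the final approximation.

f(x) = x⁴ - 2x - 1
Initial interval: [1.05, 2.12]

Iteration 1:
  c_1 = (1.050000 + 2.120000)/2 = 1.585000
  f(c_1) = f(1.585000) = 2.141274
  f(a) × f(c) < 0, new interval: [1.050000, 1.585000]
Iteration 2:
  c_2 = (1.050000 + 1.585000)/2 = 1.317500
  f(c_2) = f(1.317500) = -0.621977
  f(a) × f(c) ≥ 0, new interval: [1.317500, 1.585000]

After 2 iteration(s), the approximation is c_2 = 1.317500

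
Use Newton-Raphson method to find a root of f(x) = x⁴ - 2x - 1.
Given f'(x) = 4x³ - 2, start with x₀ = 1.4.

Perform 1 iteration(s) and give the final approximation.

f(x) = x⁴ - 2x - 1
f'(x) = 4x³ - 2
x₀ = 1.4

Newton-Raphson formula: x_{n+1} = x_n - f(x_n)/f'(x_n)

Iteration 1:
  f(1.400000) = 0.041600
  f'(1.400000) = 8.976000
  x_1 = 1.400000 - 0.041600/8.976000 = 1.395365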